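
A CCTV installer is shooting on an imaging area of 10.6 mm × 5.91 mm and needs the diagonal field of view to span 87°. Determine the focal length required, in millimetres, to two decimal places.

Sensor diagonal = √(10.6² + 5.91²) = √147.2881 ≈ 12.1362 mm.
From α = 2·arctan(d/2f) we get f = d / (2·tan(α/2)).
With d = 12.1362 mm and α/2 = 43.5°, tan(α/2) ≈ 0.94896, so f ≈ 12.1362 / 1.89793 ≈ 6.3945 mm.

6.39 mm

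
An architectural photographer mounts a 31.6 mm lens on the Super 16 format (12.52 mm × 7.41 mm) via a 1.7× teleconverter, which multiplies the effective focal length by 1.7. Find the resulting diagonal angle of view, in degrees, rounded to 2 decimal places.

Effective focal length f = 31.6 × 1.7 = 53.72 mm.
Sensor diagonal = √(12.52² + 7.41²) = √211.6585 ≈ 14.5485 mm.
α = 2·arctan(14.548 / (2 × 53.72)) = 2·arctan(0.13541) ≈ 15.4231°.

15.42°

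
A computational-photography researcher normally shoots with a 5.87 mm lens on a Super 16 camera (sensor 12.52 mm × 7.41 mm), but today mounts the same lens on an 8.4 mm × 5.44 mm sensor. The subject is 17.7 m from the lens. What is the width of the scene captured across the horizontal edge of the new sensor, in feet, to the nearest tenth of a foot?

The focal length stays 5.87 mm; the relevant sensor dimension is now w = 8.4 mm. Object distance dₒ = 17.7 m = 17700 mm.
Thin-lens field width W = w·(dₒ − f)/f = 8.4 × (17700 − 5.87)/5.87 ≈ 25320.390 mm = 25320.390/304.8 ft = 83.0721 ft.

83.1 ft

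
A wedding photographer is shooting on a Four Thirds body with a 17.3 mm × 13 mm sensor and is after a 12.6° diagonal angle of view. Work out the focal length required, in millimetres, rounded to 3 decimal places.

98.006 mm

Sensor diagonal = √(17.3² + 13²) = √468.2900 ≈ 21.6400 mm.
From α = 2·arctan(d/2f) we get f = d / (2·tan(α/2)).
With d = 21.6400 mm and α/2 = 6.3°, tan(α/2) ≈ 0.11040, so f ≈ 21.6400 / 0.22080 ≈ 98.0064 mm.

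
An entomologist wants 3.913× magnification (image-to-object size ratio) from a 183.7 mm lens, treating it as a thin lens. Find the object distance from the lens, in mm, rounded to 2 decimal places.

230.65 mm

With m = dᵢ/dₒ and 1/f = 1/dₒ + 1/dᵢ, substituting dᵢ = m·dₒ gives 1/f = (1 + 1/m)/dₒ, hence dₒ = f·(1 + 1/m).
dₒ = 183.7 × (1 + 1/3.913) = 183.7 × 1.25556 ≈ 230.646 mm.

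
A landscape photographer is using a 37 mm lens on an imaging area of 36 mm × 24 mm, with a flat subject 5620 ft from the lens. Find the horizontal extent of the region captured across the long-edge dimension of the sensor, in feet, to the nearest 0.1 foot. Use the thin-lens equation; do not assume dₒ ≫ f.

dₒ: 5620 ft × 304.8 mm/ft = 1712975.95 mm.
Similar triangles through the lens centre give W/dₒ = w/dᵢ; with 1/f = 1/dₒ + 1/dᵢ this gives W = w·(dₒ − f)/f.
W = 36 mm × (1.71298e+06 − 37) / 37 = 36 × 46295.6472 ≈ 1666643.298 mm = 1666643.298/304.8 ft = 5467.99 ft.

5468.0 ft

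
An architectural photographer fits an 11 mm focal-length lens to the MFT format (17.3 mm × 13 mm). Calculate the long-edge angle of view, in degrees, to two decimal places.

76.36°

Angle of view α = 2·arctan(w/2f) with w = 17.3 mm and f = 11 mm.
w/2f = 0.78636; arctan(0.78636) ≈ 38.1802°, so α ≈ 76.3604°.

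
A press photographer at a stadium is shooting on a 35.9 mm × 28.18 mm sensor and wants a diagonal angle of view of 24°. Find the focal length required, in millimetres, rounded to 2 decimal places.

107.36 mm

Sensor diagonal = √(35.9² + 28.18²) = √2082.9224 ≈ 45.6390 mm.
From α = 2·arctan(d/2f) we get f = d / (2·tan(α/2)).
With d = 45.6390 mm and α/2 = 12°, tan(α/2) ≈ 0.21256, so f ≈ 45.6390 / 0.42511 ≈ 107.3574 mm.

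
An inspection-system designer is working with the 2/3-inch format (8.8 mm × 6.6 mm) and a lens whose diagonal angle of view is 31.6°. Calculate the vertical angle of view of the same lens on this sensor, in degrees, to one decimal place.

19.3°

Sensor diagonal = √(8.8² + 6.6²) = √121.0000 ≈ 11.0000 mm.
From the diagonal AOV: f = 11.0000 / (2·tan(15.8°)) = 11.0000 / 0.56594 ≈ 19.4366 mm.
Vertical AOV = 2·arctan(6.6 / (2 × 19.4366)) = 2·arctan(0.16978) ≈ 19.2719°.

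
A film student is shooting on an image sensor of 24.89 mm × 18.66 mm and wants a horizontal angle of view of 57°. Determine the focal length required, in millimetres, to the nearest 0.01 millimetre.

From α = 2·arctan(w/2f) we get f = w / (2·tan(α/2)).
With w = 24.89 mm and α/2 = 28.5°, tan(α/2) ≈ 0.54296, so f ≈ 24.89 / 1.08591 ≈ 22.9208 mm.

22.92 mm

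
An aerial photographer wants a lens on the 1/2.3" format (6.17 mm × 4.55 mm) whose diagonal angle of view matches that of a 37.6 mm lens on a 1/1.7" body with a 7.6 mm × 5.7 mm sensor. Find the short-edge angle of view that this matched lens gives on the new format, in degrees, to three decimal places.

8.576°

Sensor diagonal = √(7.6² + 5.7²) = √90.2500 ≈ 9.5000 mm.
Sensor diagonal = √(6.17² + 4.55²) = √58.7714 ≈ 7.6663 mm.
Equal diagonal AOV ⇒ f₂ = f₁ · 7.6663/9.5000 = 37.6 × 0.80697 ≈ 30.3422 mm.
Short-edge AOV on the new format = 2·arctan(4.55 / (2 × 30.3422)) = 2·arctan(0.07498) ≈ 8.5758°.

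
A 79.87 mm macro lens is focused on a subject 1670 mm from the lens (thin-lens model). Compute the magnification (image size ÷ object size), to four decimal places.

Thin lens: 1/f = 1/dₒ + 1/dᵢ → 1/dᵢ = 1/79.87 − 1/1670 = 0.0119215 mm⁻¹, so dᵢ ≈ 83.8818 mm.
Magnification m = dᵢ/dₒ = 83.8818/1670 ≈ 0.05023.

0.0502×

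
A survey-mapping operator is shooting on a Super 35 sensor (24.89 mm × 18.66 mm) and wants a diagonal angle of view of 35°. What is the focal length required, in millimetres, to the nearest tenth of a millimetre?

49.3 mm

Sensor diagonal = √(24.89² + 18.66²) = √967.7077 ≈ 31.1080 mm.
From α = 2·arctan(d/2f) we get f = d / (2·tan(α/2)).
With d = 31.1080 mm and α/2 = 17.5°, tan(α/2) ≈ 0.31530, so f ≈ 31.1080 / 0.63060 ≈ 49.3310 mm.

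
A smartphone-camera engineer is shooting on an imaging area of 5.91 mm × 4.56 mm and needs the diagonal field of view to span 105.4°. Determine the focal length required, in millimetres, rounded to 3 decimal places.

Sensor diagonal = √(5.91² + 4.56²) = √55.7217 ≈ 7.4647 mm.
From α = 2·arctan(d/2f) we get f = d / (2·tan(α/2)).
With d = 7.4647 mm and α/2 = 52.7°, tan(α/2) ≈ 1.31269, so f ≈ 7.4647 / 2.62538 ≈ 2.8433 mm.

2.843 mm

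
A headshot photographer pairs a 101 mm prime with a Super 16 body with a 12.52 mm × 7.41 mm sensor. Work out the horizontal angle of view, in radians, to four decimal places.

0.1238 rad

Angle of view α = 2·arctan(w/2f) with w = 12.52 mm and f = 101 mm.
w/2f = 0.06198; arctan(0.06198) ≈ 0.0619 rad, so α ≈ 0.1238 rad.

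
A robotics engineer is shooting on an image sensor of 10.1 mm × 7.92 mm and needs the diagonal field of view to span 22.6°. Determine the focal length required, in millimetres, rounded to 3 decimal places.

32.116 mm

Sensor diagonal = √(10.1² + 7.92²) = √164.7364 ≈ 12.8350 mm.
From α = 2·arctan(d/2f) we get f = d / (2·tan(α/2)).
With d = 12.8350 mm and α/2 = 11.3°, tan(α/2) ≈ 0.19982, so f ≈ 12.8350 / 0.39964 ≈ 32.1164 mm.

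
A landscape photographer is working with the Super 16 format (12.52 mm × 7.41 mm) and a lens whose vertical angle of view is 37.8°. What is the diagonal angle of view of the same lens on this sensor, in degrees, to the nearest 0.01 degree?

67.82°

From the vertical AOV: f = 7.41 / (2·tan(18.9°)) = 7.41 / 0.68475 ≈ 10.8214 mm.
Sensor diagonal = √(12.52² + 7.41²) = √211.6585 ≈ 14.5485 mm.
Diagonal AOV = 2·arctan(14.5485 / (2 × 10.8214)) = 2·arctan(0.67221) ≈ 67.8186°.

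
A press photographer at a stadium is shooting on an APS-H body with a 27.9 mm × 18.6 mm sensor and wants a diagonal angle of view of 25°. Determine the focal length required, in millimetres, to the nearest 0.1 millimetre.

75.6 mm

Sensor diagonal = √(27.9² + 18.6²) = √1124.3700 ≈ 33.5316 mm.
From α = 2·arctan(d/2f) we get f = d / (2·tan(α/2)).
With d = 33.5316 mm and α/2 = 12.5°, tan(α/2) ≈ 0.22169, so f ≈ 33.5316 / 0.44339 ≈ 75.6257 mm.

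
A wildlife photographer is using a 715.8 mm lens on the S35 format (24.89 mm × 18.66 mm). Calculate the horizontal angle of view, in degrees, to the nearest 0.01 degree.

Angle of view α = 2·arctan(w/2f) with w = 24.89 mm and f = 715.8 mm.
w/2f = 0.01739; arctan(0.01739) ≈ 0.9961°, so α ≈ 1.9921°.

1.99°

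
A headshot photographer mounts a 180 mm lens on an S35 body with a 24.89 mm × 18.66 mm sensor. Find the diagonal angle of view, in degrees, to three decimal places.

9.877°

Sensor diagonal = √(24.89² + 18.66²) = √967.7077 ≈ 31.1080 mm.
Angle of view α = 2·arctan(d/2f) with d = 31.1080 mm and f = 180 mm.
d/2f = 0.08641; arctan(0.08641) ≈ 4.9387°, so α ≈ 9.8774°.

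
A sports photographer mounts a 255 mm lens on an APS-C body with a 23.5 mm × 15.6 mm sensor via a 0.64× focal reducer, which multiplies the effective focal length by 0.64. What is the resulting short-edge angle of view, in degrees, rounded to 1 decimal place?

Effective focal length f = 255 × 0.64 = 163.2 mm.
α = 2·arctan(15.6 / (2 × 163.2)) = 2·arctan(0.04779) ≈ 5.4726°.

5.5°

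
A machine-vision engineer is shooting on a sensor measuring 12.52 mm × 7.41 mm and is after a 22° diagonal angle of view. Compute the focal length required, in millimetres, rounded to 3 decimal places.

37.423 mm

Sensor diagonal = √(12.52² + 7.41²) = √211.6585 ≈ 14.5485 mm.
From α = 2·arctan(d/2f) we get f = d / (2·tan(α/2)).
With d = 14.5485 mm and α/2 = 11°, tan(α/2) ≈ 0.19438, so f ≈ 14.5485 / 0.38876 ≈ 37.4227 mm.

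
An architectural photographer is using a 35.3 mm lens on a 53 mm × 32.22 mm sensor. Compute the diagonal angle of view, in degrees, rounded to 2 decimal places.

Sensor diagonal = √(53² + 32.22²) = √3847.1284 ≈ 62.0252 mm.
Angle of view α = 2·arctan(d/2f) with d = 62.0252 mm and f = 35.3 mm.
d/2f = 0.87854; arctan(0.87854) ≈ 41.3007°, so α ≈ 82.6015°.

82.60°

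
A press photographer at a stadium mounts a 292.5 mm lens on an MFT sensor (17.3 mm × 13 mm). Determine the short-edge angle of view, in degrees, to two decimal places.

Angle of view α = 2·arctan(h/2f) with h = 13 mm and f = 292.5 mm.
h/2f = 0.02222; arctan(0.02222) ≈ 1.2730°, so α ≈ 2.5461°.

2.55°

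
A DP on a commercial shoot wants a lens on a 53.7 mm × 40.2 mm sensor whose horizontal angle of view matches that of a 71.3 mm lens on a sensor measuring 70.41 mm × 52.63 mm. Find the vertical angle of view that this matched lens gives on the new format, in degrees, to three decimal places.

Equal horizontal AOV ⇒ f₂ = f₁ · 53.7/70.41 = 71.3 × 0.76268 ≈ 54.3788 mm.
Vertical AOV on the new format = 2·arctan(40.2 / (2 × 54.3788)) = 2·arctan(0.36963) ≈ 40.5716°.

40.572°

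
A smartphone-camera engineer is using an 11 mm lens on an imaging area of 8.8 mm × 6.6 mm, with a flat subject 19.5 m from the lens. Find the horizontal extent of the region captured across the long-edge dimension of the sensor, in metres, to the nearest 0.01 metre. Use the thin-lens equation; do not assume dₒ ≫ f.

15.59 m

dₒ: 19.5 m = 19500 mm.
Similar triangles through the lens centre give W/dₒ = w/dᵢ; with 1/f = 1/dₒ + 1/dᵢ this gives W = w·(dₒ − f)/f.
W = 8.8 mm × (19500 − 11) / 11 = 8.8 × 1771.7273 ≈ 15591.200 mm = 15.5912 m.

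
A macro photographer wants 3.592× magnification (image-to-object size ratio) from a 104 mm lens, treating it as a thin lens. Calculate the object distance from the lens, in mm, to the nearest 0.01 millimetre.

With m = dᵢ/dₒ and 1/f = 1/dₒ + 1/dᵢ, substituting dᵢ = m·dₒ gives 1/f = (1 + 1/m)/dₒ, hence dₒ = f·(1 + 1/m).
dₒ = 104 × (1 + 1/3.592) = 104 × 1.27840 ≈ 132.953 mm.

132.95 mm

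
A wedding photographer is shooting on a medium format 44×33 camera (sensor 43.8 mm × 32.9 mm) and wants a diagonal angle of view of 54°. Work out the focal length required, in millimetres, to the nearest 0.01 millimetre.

Sensor diagonal = √(43.8² + 32.9²) = √3000.8500 ≈ 54.7800 mm.
From α = 2·arctan(d/2f) we get f = d / (2·tan(α/2)).
With d = 54.7800 mm and α/2 = 27°, tan(α/2) ≈ 0.50953, so f ≈ 54.7800 / 1.01905 ≈ 53.7559 mm.

53.76 mm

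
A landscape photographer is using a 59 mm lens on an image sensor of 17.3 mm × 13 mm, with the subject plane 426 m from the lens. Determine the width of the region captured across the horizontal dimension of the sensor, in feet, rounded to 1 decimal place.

dₒ: 426 m = 426000 mm.
Similar triangles through the lens centre give W/dₒ = w/dᵢ; with 1/f = 1/dₒ + 1/dᵢ this gives W = w·(dₒ − f)/f.
W = 17.3 mm × (426000 − 59) / 59 = 17.3 × 7219.3390 ≈ 124894.564 mm = 124894.564/304.8 ft = 409.759 ft.

409.8 ft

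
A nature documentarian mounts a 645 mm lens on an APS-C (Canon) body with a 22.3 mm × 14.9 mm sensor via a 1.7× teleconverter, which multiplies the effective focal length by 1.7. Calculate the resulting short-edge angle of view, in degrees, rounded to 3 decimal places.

Effective focal length f = 645 × 1.7 = 1096.5 mm.
α = 2·arctan(14.9 / (2 × 1096.5)) = 2·arctan(0.00679) ≈ 0.7786°.

0.779°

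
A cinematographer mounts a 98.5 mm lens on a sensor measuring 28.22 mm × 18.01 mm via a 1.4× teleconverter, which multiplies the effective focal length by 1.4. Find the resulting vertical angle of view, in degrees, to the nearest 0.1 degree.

Effective focal length f = 98.5 × 1.4 = 137.9 mm.
α = 2·arctan(18.01 / (2 × 137.9)) = 2·arctan(0.06530) ≈ 7.4723°.

7.5°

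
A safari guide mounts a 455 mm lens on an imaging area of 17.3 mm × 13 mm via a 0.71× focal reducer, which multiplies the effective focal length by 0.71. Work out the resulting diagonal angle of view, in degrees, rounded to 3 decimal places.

3.837°

Effective focal length f = 455 × 0.71 = 323.05 mm.
Sensor diagonal = √(17.3² + 13²) = √468.2900 ≈ 21.6400 mm.
α = 2·arctan(21.640 / (2 × 323.05)) = 2·arctan(0.03349) ≈ 3.8366°.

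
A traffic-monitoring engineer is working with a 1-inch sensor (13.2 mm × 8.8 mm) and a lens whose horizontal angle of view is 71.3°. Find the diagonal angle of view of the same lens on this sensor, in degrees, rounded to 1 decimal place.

From the horizontal AOV: f = 13.2 / (2·tan(35.65°)) = 13.2 / 1.43450 ≈ 9.2018 mm.
Sensor diagonal = √(13.2² + 8.8²) = √251.6800 ≈ 15.8644 mm.
Diagonal AOV = 2·arctan(15.8644 / (2 × 9.2018)) = 2·arctan(0.86203) ≈ 81.5245°.

81.5°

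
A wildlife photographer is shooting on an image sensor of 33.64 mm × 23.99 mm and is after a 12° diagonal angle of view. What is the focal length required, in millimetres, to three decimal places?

196.557 mm

Sensor diagonal = √(33.64² + 23.99²) = √1707.1697 ≈ 41.3179 mm.
From α = 2·arctan(d/2f) we get f = d / (2·tan(α/2)).
With d = 41.3179 mm and α/2 = 6°, tan(α/2) ≈ 0.10510, so f ≈ 41.3179 / 0.21021 ≈ 196.5568 mm.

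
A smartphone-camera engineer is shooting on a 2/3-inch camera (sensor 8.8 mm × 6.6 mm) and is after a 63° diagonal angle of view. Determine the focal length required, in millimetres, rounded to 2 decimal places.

Sensor diagonal = √(8.8² + 6.6²) = √121.0000 ≈ 11.0000 mm.
From α = 2·arctan(d/2f) we get f = d / (2·tan(α/2)).
With d = 11.0000 mm and α/2 = 31.5°, tan(α/2) ≈ 0.61280, so f ≈ 11.0000 / 1.22560 ≈ 8.9752 mm.

8.98 mm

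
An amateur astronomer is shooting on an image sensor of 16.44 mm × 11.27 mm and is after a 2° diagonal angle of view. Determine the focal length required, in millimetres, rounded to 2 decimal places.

Sensor diagonal = √(16.44² + 11.27²) = √397.2865 ≈ 19.9320 mm.
From α = 2·arctan(d/2f) we get f = d / (2·tan(α/2)).
With d = 19.9320 mm and α/2 = 1°, tan(α/2) ≈ 0.01746, so f ≈ 19.9320 / 0.03491 ≈ 570.9531 mm.

570.95 mm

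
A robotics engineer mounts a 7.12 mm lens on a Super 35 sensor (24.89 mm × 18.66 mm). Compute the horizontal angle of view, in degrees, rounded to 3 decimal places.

Angle of view α = 2·arctan(w/2f) with w = 24.89 mm and f = 7.12 mm.
w/2f = 1.74789; arctan(1.74789) ≈ 60.2254°, so α ≈ 120.4508°.

120.451°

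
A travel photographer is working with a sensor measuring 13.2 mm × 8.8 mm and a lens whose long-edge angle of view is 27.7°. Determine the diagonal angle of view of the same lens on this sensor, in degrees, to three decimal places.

33.011°

From the long-edge AOV: f = 13.2 / (2·tan(13.85°)) = 13.2 / 0.49310 ≈ 26.7695 mm.
Sensor diagonal = √(13.2² + 8.8²) = √251.6800 ≈ 15.8644 mm.
Diagonal AOV = 2·arctan(15.8644 / (2 × 26.7695)) = 2·arctan(0.29632) ≈ 33.0107°.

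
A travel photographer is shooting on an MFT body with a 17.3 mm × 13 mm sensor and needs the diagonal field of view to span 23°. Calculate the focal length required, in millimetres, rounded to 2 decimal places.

53.18 mm

Sensor diagonal = √(17.3² + 13²) = √468.2900 ≈ 21.6400 mm.
From α = 2·arctan(d/2f) we get f = d / (2·tan(α/2)).
With d = 21.6400 mm and α/2 = 11.5°, tan(α/2) ≈ 0.20345, so f ≈ 21.6400 / 0.40690 ≈ 53.1820 mm.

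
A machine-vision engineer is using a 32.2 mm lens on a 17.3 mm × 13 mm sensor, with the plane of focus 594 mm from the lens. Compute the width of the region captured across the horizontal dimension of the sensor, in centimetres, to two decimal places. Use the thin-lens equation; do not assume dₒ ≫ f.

30.18 cm

Similar triangles through the lens centre give W/dₒ = w/dᵢ; with 1/f = 1/dₒ + 1/dᵢ this gives W = w·(dₒ − f)/f.
W = 17.3 mm × (594 − 32.2) / 32.2 = 17.3 × 17.4472 ≈ 301.837 mm = 30.1837 cm.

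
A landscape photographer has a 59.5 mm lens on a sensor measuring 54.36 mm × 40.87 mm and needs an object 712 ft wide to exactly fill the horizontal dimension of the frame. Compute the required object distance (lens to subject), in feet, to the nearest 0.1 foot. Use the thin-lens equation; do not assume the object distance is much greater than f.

779.5 ft

W: 712 ft × 304.8 mm/ft = 217017.59 mm.
Magnification m = w/W = dᵢ/dₒ; combined with 1/f = 1/dₒ + 1/dᵢ this gives dₒ = f·(1 + W/w).
dₒ = 59.5 mm × (1 + 217018/54.36) = 59.5 × 3993.2295 ≈ 237597.152 mm = 237597.152/304.8 ft = 779.518 ft.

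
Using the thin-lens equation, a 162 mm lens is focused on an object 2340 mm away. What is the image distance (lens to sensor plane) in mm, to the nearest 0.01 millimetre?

1/dᵢ = 1/f − 1/dₒ = 1/162 − 1/2340 = 0.0057455 mm⁻¹.
dᵢ = 1/0.0057455 ≈ 174.0496 mm.

174.05 mm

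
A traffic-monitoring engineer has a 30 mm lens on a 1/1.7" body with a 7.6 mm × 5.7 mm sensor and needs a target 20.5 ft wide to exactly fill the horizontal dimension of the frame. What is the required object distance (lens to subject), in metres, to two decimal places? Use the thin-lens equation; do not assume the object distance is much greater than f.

W: 20.5 ft × 304.8 mm/ft = 6248.40 mm.
Magnification m = w/W = dᵢ/dₒ; combined with 1/f = 1/dₒ + 1/dᵢ this gives dₒ = f·(1 + W/w).
dₒ = 30 mm × (1 + 6248.4/7.6) = 30 × 823.1579 ≈ 24694.736 mm = 24.6947 m.

24.69 m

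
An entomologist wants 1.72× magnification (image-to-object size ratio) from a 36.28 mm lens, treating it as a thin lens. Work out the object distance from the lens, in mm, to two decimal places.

57.37 mm

With m = dᵢ/dₒ and 1/f = 1/dₒ + 1/dᵢ, substituting dᵢ = m·dₒ gives 1/f = (1 + 1/m)/dₒ, hence dₒ = f·(1 + 1/m).
dₒ = 36.28 × (1 + 1/1.72) = 36.28 × 1.58140 ≈ 57.373 mm.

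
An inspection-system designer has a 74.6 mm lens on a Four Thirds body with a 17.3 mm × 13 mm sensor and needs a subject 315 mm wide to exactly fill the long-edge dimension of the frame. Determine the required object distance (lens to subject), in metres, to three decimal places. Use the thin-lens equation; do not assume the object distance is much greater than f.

1.433 m

Magnification m = w/W = dᵢ/dₒ; combined with 1/f = 1/dₒ + 1/dᵢ this gives dₒ = f·(1 + W/w).
dₒ = 74.6 mm × (1 + 315/17.3) = 74.6 × 19.2081 ≈ 1432.924 mm = 1.43292 m.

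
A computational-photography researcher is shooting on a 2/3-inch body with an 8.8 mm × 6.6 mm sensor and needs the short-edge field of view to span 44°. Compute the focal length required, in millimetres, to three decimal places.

From α = 2·arctan(h/2f) we get f = h / (2·tan(α/2)).
With h = 6.6 mm and α/2 = 22°, tan(α/2) ≈ 0.40403, so f ≈ 6.6 / 0.80805 ≈ 8.1678 mm.

8.168 mm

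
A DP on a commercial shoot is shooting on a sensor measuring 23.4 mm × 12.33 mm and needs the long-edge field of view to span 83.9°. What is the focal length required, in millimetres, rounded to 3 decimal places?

13.017 mm

From α = 2·arctan(w/2f) we get f = w / (2·tan(α/2)).
With w = 23.4 mm and α/2 = 41.95°, tan(α/2) ≈ 0.89883, so f ≈ 23.4 / 1.79765 ≈ 13.0170 mm.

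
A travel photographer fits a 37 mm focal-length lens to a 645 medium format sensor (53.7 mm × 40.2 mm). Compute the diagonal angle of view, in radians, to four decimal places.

Sensor diagonal = √(53.7² + 40.2²) = √4499.7300 ≈ 67.0800 mm.
Angle of view α = 2·arctan(d/2f) with d = 67.0800 mm and f = 37 mm.
d/2f = 0.90649; arctan(0.90649) ≈ 0.7364 rad, so α ≈ 1.4728 rad.

1.4728 rad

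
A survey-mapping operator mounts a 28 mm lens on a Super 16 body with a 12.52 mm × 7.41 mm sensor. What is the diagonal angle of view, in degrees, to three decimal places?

29.126°

Sensor diagonal = √(12.52² + 7.41²) = √211.6585 ≈ 14.5485 mm.
Angle of view α = 2·arctan(d/2f) with d = 14.5485 mm and f = 28 mm.
d/2f = 0.25979; arctan(0.25979) ≈ 14.5632°, so α ≈ 29.1264°.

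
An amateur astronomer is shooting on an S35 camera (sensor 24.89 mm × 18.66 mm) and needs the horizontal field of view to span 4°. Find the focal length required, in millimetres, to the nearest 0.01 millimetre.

From α = 2·arctan(w/2f) we get f = w / (2·tan(α/2)).
With w = 24.89 mm and α/2 = 2°, tan(α/2) ≈ 0.03492, so f ≈ 24.89 / 0.06984 ≈ 356.3782 mm.

356.38 mm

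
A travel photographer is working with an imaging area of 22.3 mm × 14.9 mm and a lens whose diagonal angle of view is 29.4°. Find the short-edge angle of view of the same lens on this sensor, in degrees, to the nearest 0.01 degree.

16.58°

Sensor diagonal = √(22.3² + 14.9²) = √719.3000 ≈ 26.8198 mm.
From the diagonal AOV: f = 26.8198 / (2·tan(14.7°)) = 26.8198 / 0.52469 ≈ 51.1154 mm.
Short-edge AOV = 2·arctan(14.9 / (2 × 51.1154)) = 2·arctan(0.14575) ≈ 16.5848°.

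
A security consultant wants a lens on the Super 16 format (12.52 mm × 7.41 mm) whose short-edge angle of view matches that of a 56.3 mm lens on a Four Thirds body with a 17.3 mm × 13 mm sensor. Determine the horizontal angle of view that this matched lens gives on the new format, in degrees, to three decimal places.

Equal short-edge AOV ⇒ f₂ = f₁ · 7.41/13 = 56.3 × 0.57000 ≈ 32.0910 mm.
Horizontal AOV on the new format = 2·arctan(12.52 / (2 × 32.0910)) = 2·arctan(0.19507) ≈ 22.0762°.

22.076°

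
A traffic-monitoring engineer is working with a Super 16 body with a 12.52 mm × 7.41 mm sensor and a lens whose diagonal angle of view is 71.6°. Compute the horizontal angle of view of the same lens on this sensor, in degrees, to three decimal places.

63.653°

Sensor diagonal = √(12.52² + 7.41²) = √211.6585 ≈ 14.5485 mm.
From the diagonal AOV: f = 14.5485 / (2·tan(35.8°)) = 14.5485 / 1.44245 ≈ 10.0860 mm.
Horizontal AOV = 2·arctan(12.52 / (2 × 10.0860)) = 2·arctan(0.62066) ≈ 63.6527°.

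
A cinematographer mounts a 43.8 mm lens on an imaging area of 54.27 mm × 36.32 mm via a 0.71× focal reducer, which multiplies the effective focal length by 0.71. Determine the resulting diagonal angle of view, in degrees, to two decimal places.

92.79°

Effective focal length f = 43.8 × 0.71 = 31.098 mm.
Sensor diagonal = √(54.27² + 36.32²) = √4264.3753 ≈ 65.3022 mm.
α = 2·arctan(65.302 / (2 × 31.098)) = 2·arctan(1.04994) ≈ 92.7912°.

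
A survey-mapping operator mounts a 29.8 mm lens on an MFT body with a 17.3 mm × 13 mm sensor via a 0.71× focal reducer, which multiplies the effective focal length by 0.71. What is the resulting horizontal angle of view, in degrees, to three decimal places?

Effective focal length f = 29.8 × 0.71 = 21.158 mm.
α = 2·arctan(17.3 / (2 × 21.158)) = 2·arctan(0.40883) ≈ 44.4723°.

44.472°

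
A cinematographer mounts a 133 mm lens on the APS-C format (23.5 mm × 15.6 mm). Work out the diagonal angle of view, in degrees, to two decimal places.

Sensor diagonal = √(23.5² + 15.6²) = √795.6100 ≈ 28.2066 mm.
Angle of view α = 2·arctan(d/2f) with d = 28.2066 mm and f = 133 mm.
d/2f = 0.10604; arctan(0.10604) ≈ 6.0530°, so α ≈ 12.1060°.

12.11°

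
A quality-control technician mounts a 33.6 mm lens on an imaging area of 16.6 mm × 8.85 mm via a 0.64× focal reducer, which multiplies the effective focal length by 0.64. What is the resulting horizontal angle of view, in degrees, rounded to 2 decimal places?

Effective focal length f = 33.6 × 0.64 = 21.504 mm.
α = 2·arctan(16.6 / (2 × 21.504)) = 2·arctan(0.38597) ≈ 42.2107°.

42.21°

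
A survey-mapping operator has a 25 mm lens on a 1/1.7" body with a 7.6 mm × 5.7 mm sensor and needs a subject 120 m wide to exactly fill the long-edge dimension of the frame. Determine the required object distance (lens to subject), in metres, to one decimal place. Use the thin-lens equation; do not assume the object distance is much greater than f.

394.8 m

W: 120 m = 120000 mm.
Magnification m = w/W = dᵢ/dₒ; combined with 1/f = 1/dₒ + 1/dᵢ this gives dₒ = f·(1 + W/w).
dₒ = 25 mm × (1 + 120000/7.6) = 25 × 15790.4737 ≈ 394761.842 mm = 394.762 m.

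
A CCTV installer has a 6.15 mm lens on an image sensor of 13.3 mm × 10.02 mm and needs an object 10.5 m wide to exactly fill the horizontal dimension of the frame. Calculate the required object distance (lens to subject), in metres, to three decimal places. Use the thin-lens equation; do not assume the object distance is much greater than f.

W: 10.5 m = 10500 mm.
Magnification m = w/W = dᵢ/dₒ; combined with 1/f = 1/dₒ + 1/dᵢ this gives dₒ = f·(1 + W/w).
dₒ = 6.15 mm × (1 + 10500/13.3) = 6.15 × 790.4737 ≈ 4861.413 mm = 4.86141 m.

4.861 m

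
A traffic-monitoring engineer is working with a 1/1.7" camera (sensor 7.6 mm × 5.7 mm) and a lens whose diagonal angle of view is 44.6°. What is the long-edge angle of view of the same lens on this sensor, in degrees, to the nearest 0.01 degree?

36.33°

Sensor diagonal = √(7.6² + 5.7²) = √90.2500 ≈ 9.5000 mm.
From the diagonal AOV: f = 9.5000 / (2·tan(22.3°)) = 9.5000 / 0.82026 ≈ 11.5817 mm.
Long-edge AOV = 2·arctan(7.6 / (2 × 11.5817)) = 2·arctan(0.32810) ≈ 36.3297°.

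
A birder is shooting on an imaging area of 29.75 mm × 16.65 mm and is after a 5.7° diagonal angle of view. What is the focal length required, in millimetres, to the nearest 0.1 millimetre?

342.4 mm

Sensor diagonal = √(29.75² + 16.65²) = √1162.2850 ≈ 34.0923 mm.
From α = 2·arctan(d/2f) we get f = d / (2·tan(α/2)).
With d = 34.0923 mm and α/2 = 2.85°, tan(α/2) ≈ 0.04978, so f ≈ 34.0923 / 0.09957 ≈ 342.4094 mm.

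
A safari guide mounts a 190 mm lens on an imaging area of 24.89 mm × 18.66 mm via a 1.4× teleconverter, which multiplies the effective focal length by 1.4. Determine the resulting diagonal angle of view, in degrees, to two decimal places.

Effective focal length f = 190 × 1.4 = 266 mm.
Sensor diagonal = √(24.89² + 18.66²) = √967.7077 ≈ 31.1080 mm.
α = 2·arctan(31.108 / (2 × 266)) = 2·arctan(0.05847) ≈ 6.6930°.

6.69°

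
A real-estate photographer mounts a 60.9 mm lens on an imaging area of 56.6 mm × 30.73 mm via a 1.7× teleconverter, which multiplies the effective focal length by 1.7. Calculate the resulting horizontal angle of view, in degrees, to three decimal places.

30.577°

Effective focal length f = 60.9 × 1.7 = 103.53 mm.
α = 2·arctan(56.6 / (2 × 103.53)) = 2·arctan(0.27335) ≈ 30.5767°.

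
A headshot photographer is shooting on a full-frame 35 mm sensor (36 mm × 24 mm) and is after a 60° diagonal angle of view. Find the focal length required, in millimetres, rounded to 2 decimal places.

Sensor diagonal = √(36² + 24²) = √1872.0000 ≈ 43.2666 mm.
From α = 2·arctan(d/2f) we get f = d / (2·tan(α/2)).
With d = 43.2666 mm and α/2 = 30°, tan(α/2) ≈ 0.57735, so f ≈ 43.2666 / 1.15470 ≈ 37.4700 mm.

37.47 mm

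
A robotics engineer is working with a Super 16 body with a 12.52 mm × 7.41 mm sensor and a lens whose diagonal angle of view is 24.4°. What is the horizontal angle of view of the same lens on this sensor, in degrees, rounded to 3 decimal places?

Sensor diagonal = √(12.52² + 7.41²) = √211.6585 ≈ 14.5485 mm.
From the diagonal AOV: f = 14.5485 / (2·tan(12.2°)) = 14.5485 / 0.43242 ≈ 33.6447 mm.
Horizontal AOV = 2·arctan(12.52 / (2 × 33.6447)) = 2·arctan(0.18606) ≈ 21.0801°.

21.080°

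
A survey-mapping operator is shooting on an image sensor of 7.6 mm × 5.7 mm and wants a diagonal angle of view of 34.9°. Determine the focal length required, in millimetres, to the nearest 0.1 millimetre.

Sensor diagonal = √(7.6² + 5.7²) = √90.2500 ≈ 9.5000 mm.
From α = 2·arctan(d/2f) we get f = d / (2·tan(α/2)).
With d = 9.5000 mm and α/2 = 17.45°, tan(α/2) ≈ 0.31434, so f ≈ 9.5000 / 0.62868 ≈ 15.1110 mm.

15.1 mm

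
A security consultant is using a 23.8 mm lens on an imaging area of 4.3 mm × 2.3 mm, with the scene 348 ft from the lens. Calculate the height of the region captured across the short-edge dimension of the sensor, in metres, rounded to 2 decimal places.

dₒ: 348 ft × 304.8 mm/ft = 106070.40 mm.
Similar triangles through the lens centre give W/dₒ = h/dᵢ; with 1/f = 1/dₒ + 1/dᵢ this gives W = h·(dₒ − f)/f.
W = 2.3 mm × (106070 − 23.8) / 23.8 = 2.3 × 4455.7394 ≈ 10248.201 mm = 10.2482 m.

10.25 m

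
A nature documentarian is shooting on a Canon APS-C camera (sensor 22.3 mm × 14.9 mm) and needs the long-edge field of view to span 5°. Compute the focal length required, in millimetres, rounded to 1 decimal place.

From α = 2·arctan(w/2f) we get f = w / (2·tan(α/2)).
With w = 22.3 mm and α/2 = 2.5°, tan(α/2) ≈ 0.04366, so f ≈ 22.3 / 0.08732 ≈ 255.3770 mm.

255.4 mm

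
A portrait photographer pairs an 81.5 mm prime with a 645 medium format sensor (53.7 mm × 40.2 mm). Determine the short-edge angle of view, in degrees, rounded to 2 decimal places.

Angle of view α = 2·arctan(h/2f) with h = 40.2 mm and f = 81.5 mm.
h/2f = 0.24663; arctan(0.24663) ≈ 13.8541°, so α ≈ 27.7083°.

27.71°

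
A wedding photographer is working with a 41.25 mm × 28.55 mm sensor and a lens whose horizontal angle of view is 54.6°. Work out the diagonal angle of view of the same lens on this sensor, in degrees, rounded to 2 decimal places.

From the horizontal AOV: f = 41.25 / (2·tan(27.3°)) = 41.25 / 1.03228 ≈ 39.9602 mm.
Sensor diagonal = √(41.25² + 28.55²) = √2516.6650 ≈ 50.1664 mm.
Diagonal AOV = 2·arctan(50.1664 / (2 × 39.9602)) = 2·arctan(0.62770) ≈ 64.2333°.

64.23°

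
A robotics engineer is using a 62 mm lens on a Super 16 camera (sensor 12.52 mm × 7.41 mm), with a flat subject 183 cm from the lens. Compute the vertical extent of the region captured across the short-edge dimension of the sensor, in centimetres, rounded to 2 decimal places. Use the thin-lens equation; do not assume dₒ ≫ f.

21.13 cm

dₒ: 183 cm = 1830 mm.
Similar triangles through the lens centre give W/dₒ = h/dᵢ; with 1/f = 1/dₒ + 1/dᵢ this gives W = h·(dₒ − f)/f.
W = 7.41 mm × (1830 − 62) / 62 = 7.41 × 28.5161 ≈ 211.305 mm = 21.1305 cm.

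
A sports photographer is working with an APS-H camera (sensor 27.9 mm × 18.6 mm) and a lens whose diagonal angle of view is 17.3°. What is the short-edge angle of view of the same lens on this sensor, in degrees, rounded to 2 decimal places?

Sensor diagonal = √(27.9² + 18.6²) = √1124.3700 ≈ 33.5316 mm.
From the diagonal AOV: f = 33.5316 / (2·tan(8.65°)) = 33.5316 / 0.30426 ≈ 110.2082 mm.
Short-edge AOV = 2·arctan(18.6 / (2 × 110.2082)) = 2·arctan(0.08439) ≈ 9.6470°.

9.65°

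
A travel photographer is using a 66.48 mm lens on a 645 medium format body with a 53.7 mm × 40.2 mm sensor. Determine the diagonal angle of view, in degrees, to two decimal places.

Sensor diagonal = √(53.7² + 40.2²) = √4499.7300 ≈ 67.0800 mm.
Angle of view α = 2·arctan(d/2f) with d = 67.0800 mm and f = 66.48 mm.
d/2f = 0.50451; arctan(0.50451) ≈ 26.7715°, so α ≈ 53.5431°.

53.54°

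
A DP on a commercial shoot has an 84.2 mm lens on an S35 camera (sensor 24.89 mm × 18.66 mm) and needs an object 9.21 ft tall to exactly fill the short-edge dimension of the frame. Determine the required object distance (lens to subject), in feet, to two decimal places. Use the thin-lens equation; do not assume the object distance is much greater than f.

W: 9.21 ft × 304.8 mm/ft = 2807.21 mm.
Magnification m = h/W = dᵢ/dₒ; combined with 1/f = 1/dₒ + 1/dᵢ this gives dₒ = f·(1 + W/h).
dₒ = 84.2 mm × (1 + 2807.21/18.66) = 84.2 × 151.4399 ≈ 12751.237 mm = 12751.237/304.8 ft = 41.8348 ft.

41.83 ft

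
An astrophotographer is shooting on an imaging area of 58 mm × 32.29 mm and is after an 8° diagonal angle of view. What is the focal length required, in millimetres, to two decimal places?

Sensor diagonal = √(58² + 32.29²) = √4406.6441 ≈ 66.3826 mm.
From α = 2·arctan(d/2f) we get f = d / (2·tan(α/2)).
With d = 66.3826 mm and α/2 = 4°, tan(α/2) ≈ 0.06993, so f ≈ 66.3826 / 0.13985 ≈ 474.6574 mm.

474.66 mm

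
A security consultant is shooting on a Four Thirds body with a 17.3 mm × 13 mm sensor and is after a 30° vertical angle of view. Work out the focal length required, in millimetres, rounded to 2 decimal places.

24.26 mm

From α = 2·arctan(h/2f) we get f = h / (2·tan(α/2)).
With h = 13 mm and α/2 = 15°, tan(α/2) ≈ 0.26795, so f ≈ 13 / 0.53590 ≈ 24.2583 mm.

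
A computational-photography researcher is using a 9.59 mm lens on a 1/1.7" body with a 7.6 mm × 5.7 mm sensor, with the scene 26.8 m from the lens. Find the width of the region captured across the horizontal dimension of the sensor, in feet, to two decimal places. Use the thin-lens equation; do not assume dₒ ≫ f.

69.66 ft

dₒ: 26.8 m = 26800 mm.
Similar triangles through the lens centre give W/dₒ = w/dᵢ; with 1/f = 1/dₒ + 1/dᵢ this gives W = w·(dₒ − f)/f.
W = 7.6 mm × (26800 − 9.59) / 9.59 = 7.6 × 2793.5777 ≈ 21231.190 mm = 21231.190/304.8 ft = 69.6561 ft.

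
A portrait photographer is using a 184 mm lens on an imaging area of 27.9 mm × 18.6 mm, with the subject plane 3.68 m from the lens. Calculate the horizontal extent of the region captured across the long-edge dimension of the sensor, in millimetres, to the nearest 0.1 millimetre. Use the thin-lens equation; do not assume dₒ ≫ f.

530.1 mm

dₒ: 3.68 m = 3680 mm.
Similar triangles through the lens centre give W/dₒ = w/dᵢ; with 1/f = 1/dₒ + 1/dᵢ this gives W = w·(dₒ − f)/f.
W = 27.9 mm × (3680 − 184) / 184 = 27.9 × 19.0000 ≈ 530.100 mm.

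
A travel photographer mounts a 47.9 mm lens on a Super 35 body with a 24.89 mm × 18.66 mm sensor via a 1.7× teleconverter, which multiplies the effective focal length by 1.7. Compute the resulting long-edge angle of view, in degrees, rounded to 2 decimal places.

17.38°

Effective focal length f = 47.9 × 1.7 = 81.43 mm.
α = 2·arctan(24.89 / (2 × 81.43)) = 2·arctan(0.15283) ≈ 17.3786°.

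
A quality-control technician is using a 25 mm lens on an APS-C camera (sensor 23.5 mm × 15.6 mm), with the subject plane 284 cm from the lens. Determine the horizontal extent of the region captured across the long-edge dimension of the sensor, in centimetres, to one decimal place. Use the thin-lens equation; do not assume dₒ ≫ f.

dₒ: 284 cm = 2840 mm.
Similar triangles through the lens centre give W/dₒ = w/dᵢ; with 1/f = 1/dₒ + 1/dᵢ this gives W = w·(dₒ − f)/f.
W = 23.5 mm × (2840 − 25) / 25 = 23.5 × 112.6000 ≈ 2646.100 mm = 264.61 cm.

264.6 cm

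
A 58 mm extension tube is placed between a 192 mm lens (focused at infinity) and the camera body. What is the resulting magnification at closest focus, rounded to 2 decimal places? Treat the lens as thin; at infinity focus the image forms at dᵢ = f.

The tube moves the image plane from f to f + e, so dᵢ = 192 + 58 = 250 mm. Focus is achieved when 1/f = 1/dₒ + 1/dᵢ, giving dₒ = 1/(1/f − 1/(f+e)).
Magnification m = dᵢ/dₒ = (f+e)·(1/f − 1/(f+e)) = e/f = 58/192 ≈ 0.3021.

0.30×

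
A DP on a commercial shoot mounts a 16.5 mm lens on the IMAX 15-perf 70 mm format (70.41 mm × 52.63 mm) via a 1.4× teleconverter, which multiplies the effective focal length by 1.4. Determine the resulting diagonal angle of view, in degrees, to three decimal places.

124.551°

Effective focal length f = 16.5 × 1.4 = 23.1 mm.
Sensor diagonal = √(70.41² + 52.63²) = √7727.4850 ≈ 87.9061 mm.
α = 2·arctan(87.906 / (2 × 23.1)) = 2·arctan(1.90273) ≈ 124.5507°.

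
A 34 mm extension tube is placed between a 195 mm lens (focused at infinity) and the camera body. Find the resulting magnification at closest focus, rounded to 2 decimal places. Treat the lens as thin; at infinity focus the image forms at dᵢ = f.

The tube moves the image plane from f to f + e, so dᵢ = 195 + 34 = 229 mm. Focus is achieved when 1/f = 1/dₒ + 1/dᵢ, giving dₒ = 1/(1/f − 1/(f+e)).
Magnification m = dᵢ/dₒ = (f+e)·(1/f − 1/(f+e)) = e/f = 34/195 ≈ 0.1744.

0.17×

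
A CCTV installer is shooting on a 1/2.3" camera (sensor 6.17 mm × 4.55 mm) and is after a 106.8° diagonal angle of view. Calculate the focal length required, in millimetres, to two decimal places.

2.85 mm

Sensor diagonal = √(6.17² + 4.55²) = √58.7714 ≈ 7.6663 mm.
From α = 2·arctan(d/2f) we get f = d / (2·tan(α/2)).
With d = 7.6663 mm and α/2 = 53.4°, tan(α/2) ≈ 1.34650, so f ≈ 7.6663 / 2.69300 ≈ 2.8467 mm.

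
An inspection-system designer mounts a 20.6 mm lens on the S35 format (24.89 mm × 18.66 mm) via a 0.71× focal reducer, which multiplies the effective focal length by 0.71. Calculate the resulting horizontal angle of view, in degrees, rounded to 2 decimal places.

Effective focal length f = 20.6 × 0.71 = 14.626 mm.
α = 2·arctan(24.89 / (2 × 14.626)) = 2·arctan(0.85088) ≈ 80.7877°.

80.79°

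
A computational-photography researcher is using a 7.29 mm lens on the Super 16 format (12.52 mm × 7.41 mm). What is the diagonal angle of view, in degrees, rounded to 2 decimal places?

89.88°

Sensor diagonal = √(12.52² + 7.41²) = √211.6585 ≈ 14.5485 mm.
Angle of view α = 2·arctan(d/2f) with d = 14.5485 mm and f = 7.29 mm.
d/2f = 0.99784; arctan(0.99784) ≈ 44.9380°, so α ≈ 89.8760°.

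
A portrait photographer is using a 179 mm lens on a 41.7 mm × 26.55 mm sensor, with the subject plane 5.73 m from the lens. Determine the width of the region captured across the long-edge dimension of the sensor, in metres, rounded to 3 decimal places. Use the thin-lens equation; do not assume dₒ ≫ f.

dₒ: 5.73 m = 5730 mm.
Similar triangles through the lens centre give W/dₒ = w/dᵢ; with 1/f = 1/dₒ + 1/dᵢ this gives W = w·(dₒ − f)/f.
W = 41.7 mm × (5730 − 179) / 179 = 41.7 × 31.0112 ≈ 1293.166 mm = 1.29317 m.

1.293 m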